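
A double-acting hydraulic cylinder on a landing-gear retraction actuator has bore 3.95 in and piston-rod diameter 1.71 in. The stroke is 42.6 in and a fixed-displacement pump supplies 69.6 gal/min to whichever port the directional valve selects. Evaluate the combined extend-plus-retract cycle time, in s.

Cap-side area A_cap = π/4 × (3.95 in)² = 12.25 in^2
Rod-side annular area A_ann = π/4 × (3.95² − 1.71²) = 9.958 in^2
t_ext = A_cap·L/Q = 1.948 s
t_ret = A_ann·L/Q = 1.583 s
t_cycle = t_ext + t_ret

t ≈ 3.53 s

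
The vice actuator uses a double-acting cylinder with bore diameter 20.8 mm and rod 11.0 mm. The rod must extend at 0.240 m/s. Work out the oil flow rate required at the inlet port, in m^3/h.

Q ≈ 0.294 m^3/h

Cap-side area A_cap = π/4 × (20.8 mm)² = 339.8 mm^2
Q = A × v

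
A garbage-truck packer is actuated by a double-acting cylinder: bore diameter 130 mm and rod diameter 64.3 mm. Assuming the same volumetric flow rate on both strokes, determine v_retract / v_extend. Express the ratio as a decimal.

v_ret/v_ext ≈ 1.32

Cap-side area A_cap = π/4 × (130 mm)² = 13270 mm^2
Rod-side annular area A_ann = π/4 × (130² − 64.3²) = 10030 mm^2
For equal Q, v ∝ 1/A, so v_ret/v_ext = A_cap/A_ann.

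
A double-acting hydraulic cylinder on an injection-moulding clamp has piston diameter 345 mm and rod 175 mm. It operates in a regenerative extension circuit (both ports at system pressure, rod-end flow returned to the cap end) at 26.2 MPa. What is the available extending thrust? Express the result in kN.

F ≈ 630 kN

With equal pressure on both faces, forces on the annular region cancel; the net push is pressure × rod cross-section.
Rod cross-section A_rod = π/4 × (175 mm)² = 24050 mm^2
F = P × A_rod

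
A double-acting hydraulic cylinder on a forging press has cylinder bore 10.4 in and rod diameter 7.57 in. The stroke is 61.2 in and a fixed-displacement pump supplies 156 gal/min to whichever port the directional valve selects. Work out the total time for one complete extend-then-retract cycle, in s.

Cap-side area A_cap = π/4 × (10.4 in)² = 84.95 in^2
Rod-side annular area A_ann = π/4 × (10.4² − 7.57²) = 39.94 in^2
t_ext = A_cap·L/Q = 8.656 s
t_ret = A_ann·L/Q = 4.070 s
t_cycle = t_ext + t_ret

t ≈ 12.7 s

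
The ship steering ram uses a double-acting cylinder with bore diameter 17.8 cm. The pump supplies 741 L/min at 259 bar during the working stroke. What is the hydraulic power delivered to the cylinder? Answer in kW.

Hydraulic power = P × Q

W ≈ 320 kW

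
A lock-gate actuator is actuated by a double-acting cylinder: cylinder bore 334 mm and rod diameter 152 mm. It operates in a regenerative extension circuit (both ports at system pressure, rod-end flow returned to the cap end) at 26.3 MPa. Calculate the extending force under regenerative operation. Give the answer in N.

F ≈ 4.77e5 N

With equal pressure on both faces, forces on the annular region cancel; the net push is pressure × rod cross-section.
Rod cross-section A_rod = π/4 × (152 mm)² = 18150 mm^2
F = P × A_rod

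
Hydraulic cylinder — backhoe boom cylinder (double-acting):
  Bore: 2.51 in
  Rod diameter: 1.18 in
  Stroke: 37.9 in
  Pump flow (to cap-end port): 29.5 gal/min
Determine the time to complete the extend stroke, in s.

Cap-side area A_cap = π/4 × (2.51 in)² = 4.948 in^2
Swept volume V = A × L; t = V / Q = A·L / Q

t ≈ 1.65 s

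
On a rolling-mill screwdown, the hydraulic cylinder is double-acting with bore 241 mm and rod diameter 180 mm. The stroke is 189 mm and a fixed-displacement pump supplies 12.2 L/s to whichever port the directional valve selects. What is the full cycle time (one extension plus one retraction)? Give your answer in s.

t ≈ 1.02 s

Cap-side area A_cap = π/4 × (241 mm)² = 45620 mm^2
Rod-side annular area A_ann = π/4 × (241² − 180²) = 20170 mm^2
t_ext = A_cap·L/Q = 0.7067 s
t_ret = A_ann·L/Q = 0.3125 s
t_cycle = t_ext + t_ret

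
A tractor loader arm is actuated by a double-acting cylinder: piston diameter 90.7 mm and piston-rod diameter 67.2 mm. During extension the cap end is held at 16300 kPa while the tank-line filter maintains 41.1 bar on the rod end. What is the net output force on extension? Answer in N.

Cap-side area A_cap = π/4 × (90.7 mm)² = 6461 mm^2
Rod-side annular area A_ann = π/4 × (90.7² − 67.2²) = 2914 mm^2
Net thrust = P_cap·A_cap − P_rod·A_ann = 1.053e5 N − 11980 N

F ≈ 93300 N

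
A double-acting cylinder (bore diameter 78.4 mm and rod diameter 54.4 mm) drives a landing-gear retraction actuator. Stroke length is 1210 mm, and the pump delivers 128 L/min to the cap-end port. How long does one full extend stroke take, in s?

t ≈ 2.74 s

Cap-side area A_cap = π/4 × (78.4 mm)² = 4827 mm^2
Swept volume V = A × L; t = V / Q = A·L / Q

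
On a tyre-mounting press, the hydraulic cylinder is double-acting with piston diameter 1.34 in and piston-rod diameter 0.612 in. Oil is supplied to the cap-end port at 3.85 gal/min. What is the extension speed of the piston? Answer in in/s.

v ≈ 10.5 in/s

Cap-side area A_cap = π/4 × (1.34 in)² = 1.410 in^2
v = Q / A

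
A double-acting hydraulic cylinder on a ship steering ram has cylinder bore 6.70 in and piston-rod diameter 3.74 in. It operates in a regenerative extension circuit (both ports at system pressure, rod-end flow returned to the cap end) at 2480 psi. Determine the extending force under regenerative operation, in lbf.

F ≈ 27200 lbf

With equal pressure on both faces, forces on the annular region cancel; the net push is pressure × rod cross-section.
Rod cross-section A_rod = π/4 × (3.74 in)² = 10.99 in^2
F = P × A_rod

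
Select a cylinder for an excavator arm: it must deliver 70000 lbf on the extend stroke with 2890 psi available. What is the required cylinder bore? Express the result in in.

D ≈ 5.55 in

Extension force acts on the full piston face: F = P × (π/4)D².
D = √(4F / (πP)) = √(4 × 70000 lbf / (π × 2890 psi))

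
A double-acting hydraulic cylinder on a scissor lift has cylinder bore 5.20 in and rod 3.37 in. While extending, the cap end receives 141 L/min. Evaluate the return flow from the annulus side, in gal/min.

Q_out ≈ 21.6 gal/min

Cap-side area A_cap = π/4 × (5.20 in)² = 21.24 in^2
Rod-side annular area A_ann = π/4 × (5.20² − 3.37²) = 12.32 in^2
Piston speed v = Q_in/A_cap; rod-end outflow Q_out = v × A_ann = Q_in × A_ann/A_cap.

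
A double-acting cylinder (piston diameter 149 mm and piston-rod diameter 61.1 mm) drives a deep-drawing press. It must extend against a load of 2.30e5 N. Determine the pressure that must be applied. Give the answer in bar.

P ≈ 132 bar

Cap-side area A_cap = π/4 × (149 mm)² = 17440 mm^2
P = F / A = 2.30e5 N / A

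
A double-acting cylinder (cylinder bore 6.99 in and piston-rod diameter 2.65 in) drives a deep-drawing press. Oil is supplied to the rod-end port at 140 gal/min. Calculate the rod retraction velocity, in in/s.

Rod-side annular area A_ann = π/4 × (6.99² − 2.65²) = 32.86 in^2
Flow into the rod-end port fills the annular volume.
v = Q / A

v ≈ 16.4 in/s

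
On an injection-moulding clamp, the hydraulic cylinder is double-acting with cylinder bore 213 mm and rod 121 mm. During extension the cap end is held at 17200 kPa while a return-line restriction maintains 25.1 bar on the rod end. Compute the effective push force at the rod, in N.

Cap-side area A_cap = π/4 × (213 mm)² = 35630 mm^2
Rod-side annular area A_ann = π/4 × (213² − 121²) = 24130 mm^2
Net thrust = P_cap·A_cap − P_rod·A_ann = 6.129e5 N − 60580 N

F ≈ 5.52e5 N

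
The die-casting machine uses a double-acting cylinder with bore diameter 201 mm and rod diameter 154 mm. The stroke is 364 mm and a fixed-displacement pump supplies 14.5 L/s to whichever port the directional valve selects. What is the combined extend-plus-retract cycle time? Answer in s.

Cap-side area A_cap = π/4 × (201 mm)² = 31730 mm^2
Rod-side annular area A_ann = π/4 × (201² − 154²) = 13100 mm^2
t_ext = A_cap·L/Q = 0.7966 s
t_ret = A_ann·L/Q = 0.3290 s
t_cycle = t_ext + t_ret

t ≈ 1.13 s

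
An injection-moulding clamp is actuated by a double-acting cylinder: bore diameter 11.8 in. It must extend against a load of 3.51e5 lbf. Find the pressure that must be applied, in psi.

P ≈ 3210 psi

Cap-side area A_cap = π/4 × (11.8 in)² = 109.4 in^2
P = F / A = 3.51e5 lbf / A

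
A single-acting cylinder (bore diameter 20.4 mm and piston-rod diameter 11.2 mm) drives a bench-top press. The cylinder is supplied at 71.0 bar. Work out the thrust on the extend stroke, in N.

F ≈ 2320 N

Cap-side area A_cap = π/4 × (20.4 mm)² = 326.9 mm^2
F = P × A_cap = 71.0 bar × A_cap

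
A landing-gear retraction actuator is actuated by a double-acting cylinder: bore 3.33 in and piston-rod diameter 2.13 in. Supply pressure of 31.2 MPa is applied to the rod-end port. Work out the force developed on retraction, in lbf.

F ≈ 23300 lbf

Rod-side annular area A_ann = π/4 × (3.33² − 2.13²) = 5.146 in^2
On retraction the pressure acts on the annular area (bore minus rod).
F = P × A_ann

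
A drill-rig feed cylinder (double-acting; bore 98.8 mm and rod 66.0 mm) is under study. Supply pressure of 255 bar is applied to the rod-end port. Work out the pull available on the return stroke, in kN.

Rod-side annular area A_ann = π/4 × (98.8² − 66.0²) = 4245 mm^2
On retraction the pressure acts on the annular area (bore minus rod).
F = P × A_ann

F ≈ 108 kN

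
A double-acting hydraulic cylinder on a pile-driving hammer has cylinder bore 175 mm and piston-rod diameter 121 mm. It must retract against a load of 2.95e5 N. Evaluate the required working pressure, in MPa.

Rod-side annular area A_ann = π/4 × (175² − 121²) = 12550 mm^2
Retraction: pressure acts on the annular area.
P = F / A = 2.95e5 N / A

P ≈ 23.5 MPa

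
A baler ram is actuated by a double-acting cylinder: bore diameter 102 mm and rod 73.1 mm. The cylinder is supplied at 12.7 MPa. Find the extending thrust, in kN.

Cap-side area A_cap = π/4 × (102 mm)² = 8171 mm^2
F = P × A_cap = 12.7 MPa × A_cap

F ≈ 104 kN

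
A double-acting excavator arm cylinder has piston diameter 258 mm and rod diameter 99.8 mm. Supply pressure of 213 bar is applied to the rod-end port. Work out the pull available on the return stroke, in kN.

Rod-side annular area A_ann = π/4 × (258² − 99.8²) = 44460 mm^2
On retraction the pressure acts on the annular area (bore minus rod).
F = P × A_ann

F ≈ 947 kN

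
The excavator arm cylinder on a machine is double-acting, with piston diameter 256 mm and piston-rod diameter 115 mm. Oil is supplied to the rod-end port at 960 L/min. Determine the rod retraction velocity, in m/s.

v ≈ 0.389 m/s

Rod-side annular area A_ann = π/4 × (256² − 115²) = 41080 mm^2
Flow into the rod-end port fills the annular volume.
v = Q / A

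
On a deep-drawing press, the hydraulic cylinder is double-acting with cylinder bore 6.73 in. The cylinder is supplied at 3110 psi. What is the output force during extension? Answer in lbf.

Cap-side area A_cap = π/4 × (6.73 in)² = 35.57 in^2
F = P × A_cap = 3110 psi × A_cap

F ≈ 1.11e5 lbf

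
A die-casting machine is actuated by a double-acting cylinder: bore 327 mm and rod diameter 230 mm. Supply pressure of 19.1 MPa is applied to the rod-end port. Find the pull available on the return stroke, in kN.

F ≈ 810 kN

Rod-side annular area A_ann = π/4 × (327² − 230²) = 42430 mm^2
On retraction the pressure acts on the annular area (bore minus rod).
F = P × A_ann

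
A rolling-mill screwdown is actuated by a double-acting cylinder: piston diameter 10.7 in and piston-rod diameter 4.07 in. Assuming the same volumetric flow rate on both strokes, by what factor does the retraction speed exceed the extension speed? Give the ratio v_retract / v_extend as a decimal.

v_ret/v_ext ≈ 1.17

Cap-side area A_cap = π/4 × (10.7 in)² = 89.92 in^2
Rod-side annular area A_ann = π/4 × (10.7² − 4.07²) = 76.91 in^2
For equal Q, v ∝ 1/A, so v_ret/v_ext = A_cap/A_ann.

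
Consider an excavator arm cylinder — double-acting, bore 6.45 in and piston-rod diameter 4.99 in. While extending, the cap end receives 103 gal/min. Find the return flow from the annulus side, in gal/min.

Cap-side area A_cap = π/4 × (6.45 in)² = 32.67 in^2
Rod-side annular area A_ann = π/4 × (6.45² − 4.99²) = 13.12 in^2
Piston speed v = Q_in/A_cap; rod-end outflow Q_out = v × A_ann = Q_in × A_ann/A_cap.

Q_out ≈ 41.4 gal/min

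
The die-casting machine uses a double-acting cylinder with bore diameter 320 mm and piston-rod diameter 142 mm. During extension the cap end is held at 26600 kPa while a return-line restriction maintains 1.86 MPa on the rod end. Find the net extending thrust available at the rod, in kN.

Cap-side area A_cap = π/4 × (320 mm)² = 80420 mm^2
Rod-side annular area A_ann = π/4 × (320² − 142²) = 64590 mm^2
Net thrust = P_cap·A_cap − P_rod·A_ann = 2139 kN − 120.1 kN

F ≈ 2020 kN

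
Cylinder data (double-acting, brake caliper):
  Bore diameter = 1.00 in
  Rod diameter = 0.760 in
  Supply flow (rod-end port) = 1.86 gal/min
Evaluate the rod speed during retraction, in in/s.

Rod-side annular area A_ann = π/4 × (1.00² − 0.760²) = 0.3318 in^2
Flow into the rod-end port fills the annular volume.
v = Q / A

v ≈ 21.6 in/s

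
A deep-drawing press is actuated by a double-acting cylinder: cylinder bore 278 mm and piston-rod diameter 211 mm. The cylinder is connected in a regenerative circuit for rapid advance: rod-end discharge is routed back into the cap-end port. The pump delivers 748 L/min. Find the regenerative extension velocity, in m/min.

v ≈ 21.4 m/min

In regeneration the rod-end outflow joins the pump flow into the cap end, so the net volume the pump must supply per unit advance equals the rod cross-section area.
Rod cross-section A_rod = π/4 × (211 mm)² = 34970 mm^2
v = Q_pump / A_rod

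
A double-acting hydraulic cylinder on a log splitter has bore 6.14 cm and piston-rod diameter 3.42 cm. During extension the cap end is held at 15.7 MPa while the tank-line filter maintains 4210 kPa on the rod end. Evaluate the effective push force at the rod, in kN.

F ≈ 37.9 kN

Cap-side area A_cap = π/4 × (6.14 cm)² = 29.61 cm^2
Rod-side annular area A_ann = π/4 × (6.14² − 3.42²) = 20.42 cm^2
Net thrust = P_cap·A_cap − P_rod·A_ann = 46.49 kN − 8.598 kN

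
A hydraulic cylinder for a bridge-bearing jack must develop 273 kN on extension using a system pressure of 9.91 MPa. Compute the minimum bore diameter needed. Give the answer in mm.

D ≈ 187 mm

Extension force acts on the full piston face: F = P × (π/4)D².
D = √(4F / (πP)) = √(4 × 273 kN / (π × 9.91 MPa))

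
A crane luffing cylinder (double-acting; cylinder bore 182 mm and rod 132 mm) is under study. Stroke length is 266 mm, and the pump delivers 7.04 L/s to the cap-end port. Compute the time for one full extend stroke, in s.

Cap-side area A_cap = π/4 × (182 mm)² = 26020 mm^2
Swept volume V = A × L; t = V / Q = A·L / Q

t ≈ 0.983 s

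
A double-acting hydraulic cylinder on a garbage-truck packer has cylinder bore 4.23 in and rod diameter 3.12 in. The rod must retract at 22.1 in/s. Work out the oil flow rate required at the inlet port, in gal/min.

Rod-side annular area A_ann = π/4 × (4.23² − 3.12²) = 6.408 in^2
Q = A × v

Q ≈ 36.8 gal/min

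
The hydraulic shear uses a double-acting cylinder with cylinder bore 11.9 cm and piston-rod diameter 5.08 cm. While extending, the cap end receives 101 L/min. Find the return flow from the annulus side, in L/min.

Cap-side area A_cap = π/4 × (11.9 cm)² = 111.2 cm^2
Rod-side annular area A_ann = π/4 × (11.9² − 5.08²) = 90.95 cm^2
Piston speed v = Q_in/A_cap; rod-end outflow Q_out = v × A_ann = Q_in × A_ann/A_cap.

Q_out ≈ 82.6 L/min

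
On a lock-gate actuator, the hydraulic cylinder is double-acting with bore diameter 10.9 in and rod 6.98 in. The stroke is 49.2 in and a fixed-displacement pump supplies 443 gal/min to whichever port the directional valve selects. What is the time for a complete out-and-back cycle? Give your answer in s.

t ≈ 4.28 s

Cap-side area A_cap = π/4 × (10.9 in)² = 93.31 in^2
Rod-side annular area A_ann = π/4 × (10.9² − 6.98²) = 55.05 in^2
t_ext = A_cap·L/Q = 2.692 s
t_ret = A_ann·L/Q = 1.588 s
t_cycle = t_ext + t_ret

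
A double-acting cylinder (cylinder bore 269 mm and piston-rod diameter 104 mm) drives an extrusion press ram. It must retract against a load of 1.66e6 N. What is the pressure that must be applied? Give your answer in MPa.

P ≈ 34.3 MPa

Rod-side annular area A_ann = π/4 × (269² − 104²) = 48340 mm^2
Retraction: pressure acts on the annular area.
P = F / A = 1.66e6 N / A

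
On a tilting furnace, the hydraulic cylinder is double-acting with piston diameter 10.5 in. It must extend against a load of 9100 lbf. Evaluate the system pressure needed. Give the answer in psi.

Cap-side area A_cap = π/4 × (10.5 in)² = 86.59 in^2
P = F / A = 9100 lbf / A

P ≈ 105 psi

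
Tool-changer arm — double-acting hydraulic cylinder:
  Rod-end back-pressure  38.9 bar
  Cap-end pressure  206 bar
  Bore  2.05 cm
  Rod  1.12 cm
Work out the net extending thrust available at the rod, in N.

F ≈ 5900 N

Cap-side area A_cap = π/4 × (2.05 cm)² = 3.301 cm^2
Rod-side annular area A_ann = π/4 × (2.05² − 1.12²) = 2.315 cm^2
Net thrust = P_cap·A_cap − P_rod·A_ann = 6799 N − 900.7 N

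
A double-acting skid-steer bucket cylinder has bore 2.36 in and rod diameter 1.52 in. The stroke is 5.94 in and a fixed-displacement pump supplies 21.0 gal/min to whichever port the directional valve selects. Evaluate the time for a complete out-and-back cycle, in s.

t ≈ 0.509 s

Cap-side area A_cap = π/4 × (2.36 in)² = 4.374 in^2
Rod-side annular area A_ann = π/4 × (2.36² − 1.52²) = 2.560 in^2
t_ext = A_cap·L/Q = 0.3214 s
t_ret = A_ann·L/Q = 0.1881 s
t_cycle = t_ext + t_ret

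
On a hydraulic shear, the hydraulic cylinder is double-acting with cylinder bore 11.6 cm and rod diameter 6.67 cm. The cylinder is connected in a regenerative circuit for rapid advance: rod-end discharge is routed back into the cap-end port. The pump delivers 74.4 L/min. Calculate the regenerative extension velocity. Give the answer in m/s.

In regeneration the rod-end outflow joins the pump flow into the cap end, so the net volume the pump must supply per unit advance equals the rod cross-section area.
Rod cross-section A_rod = π/4 × (6.67 cm)² = 34.94 cm^2
v = Q_pump / A_rod

v ≈ 0.355 m/s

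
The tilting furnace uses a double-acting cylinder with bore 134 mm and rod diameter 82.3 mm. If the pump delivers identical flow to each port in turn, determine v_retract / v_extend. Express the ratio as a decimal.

Cap-side area A_cap = π/4 × (134 mm)² = 14100 mm^2
Rod-side annular area A_ann = π/4 × (134² − 82.3²) = 8783 mm^2
For equal Q, v ∝ 1/A, so v_ret/v_ext = A_cap/A_ann.

v_ret/v_ext ≈ 1.61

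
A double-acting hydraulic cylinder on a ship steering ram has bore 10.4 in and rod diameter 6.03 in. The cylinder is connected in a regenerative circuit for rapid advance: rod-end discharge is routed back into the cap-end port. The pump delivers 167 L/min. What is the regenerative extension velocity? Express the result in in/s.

v ≈ 5.95 in/s

In regeneration the rod-end outflow joins the pump flow into the cap end, so the net volume the pump must supply per unit advance equals the rod cross-section area.
Rod cross-section A_rod = π/4 × (6.03 in)² = 28.56 in^2
v = Q_pump / A_rod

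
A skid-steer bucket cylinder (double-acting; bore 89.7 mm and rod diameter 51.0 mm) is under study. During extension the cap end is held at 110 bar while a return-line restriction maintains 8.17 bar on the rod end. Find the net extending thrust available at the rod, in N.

F ≈ 66000 N

Cap-side area A_cap = π/4 × (89.7 mm)² = 6319 mm^2
Rod-side annular area A_ann = π/4 × (89.7² − 51.0²) = 4277 mm^2
Net thrust = P_cap·A_cap − P_rod·A_ann = 69510 N − 3494 N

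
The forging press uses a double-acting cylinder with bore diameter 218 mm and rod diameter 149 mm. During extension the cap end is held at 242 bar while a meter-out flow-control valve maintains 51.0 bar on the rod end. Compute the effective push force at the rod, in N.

F ≈ 8.02e5 N

Cap-side area A_cap = π/4 × (218 mm)² = 37330 mm^2
Rod-side annular area A_ann = π/4 × (218² − 149²) = 19890 mm^2
Net thrust = P_cap·A_cap − P_rod·A_ann = 9.033e5 N − 1.014e5 N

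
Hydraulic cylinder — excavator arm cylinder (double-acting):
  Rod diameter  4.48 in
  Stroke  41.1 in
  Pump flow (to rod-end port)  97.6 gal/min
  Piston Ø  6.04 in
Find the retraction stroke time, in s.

Rod-side annular area A_ann = π/4 × (6.04² − 4.48²) = 12.89 in^2
Swept volume V = A × L; t = V / Q = A·L / Q

t ≈ 1.41 s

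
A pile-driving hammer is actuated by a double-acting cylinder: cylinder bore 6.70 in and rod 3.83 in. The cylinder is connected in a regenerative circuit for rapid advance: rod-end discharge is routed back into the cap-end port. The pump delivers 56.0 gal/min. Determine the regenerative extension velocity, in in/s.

v ≈ 18.7 in/s

In regeneration the rod-end outflow joins the pump flow into the cap end, so the net volume the pump must supply per unit advance equals the rod cross-section area.
Rod cross-section A_rod = π/4 × (3.83 in)² = 11.52 in^2
v = Q_pump / A_rod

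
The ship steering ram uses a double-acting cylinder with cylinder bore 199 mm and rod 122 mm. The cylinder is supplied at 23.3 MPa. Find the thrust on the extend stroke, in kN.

Cap-side area A_cap = π/4 × (199 mm)² = 31100 mm^2
F = P × A_cap = 23.3 MPa × A_cap

F ≈ 725 kN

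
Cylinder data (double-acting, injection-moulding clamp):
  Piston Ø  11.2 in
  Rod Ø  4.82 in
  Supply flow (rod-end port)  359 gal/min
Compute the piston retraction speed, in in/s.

Rod-side annular area A_ann = π/4 × (11.2² − 4.82²) = 80.27 in^2
Flow into the rod-end port fills the annular volume.
v = Q / A

v ≈ 17.2 in/s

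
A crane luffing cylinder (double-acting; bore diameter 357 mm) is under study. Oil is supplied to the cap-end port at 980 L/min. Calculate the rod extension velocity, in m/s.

v ≈ 0.163 m/s

Cap-side area A_cap = π/4 × (357 mm)² = 1.001e5 mm^2
v = Q / A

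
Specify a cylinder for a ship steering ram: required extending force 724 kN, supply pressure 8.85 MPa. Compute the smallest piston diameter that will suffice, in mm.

D ≈ 323 mm

Extension force acts on the full piston face: F = P × (π/4)D².
D = √(4F / (πP)) = √(4 × 724 kN / (π × 8.85 MPa))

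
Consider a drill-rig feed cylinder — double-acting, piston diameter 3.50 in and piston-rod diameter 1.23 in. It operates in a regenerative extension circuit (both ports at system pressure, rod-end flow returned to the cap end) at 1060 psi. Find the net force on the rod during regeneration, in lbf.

With equal pressure on both faces, forces on the annular region cancel; the net push is pressure × rod cross-section.
Rod cross-section A_rod = π/4 × (1.23 in)² = 1.188 in^2
F = P × A_rod

F ≈ 1260 lbf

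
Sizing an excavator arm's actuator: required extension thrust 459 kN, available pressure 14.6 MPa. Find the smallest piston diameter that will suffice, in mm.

Extension force acts on the full piston face: F = P × (π/4)D².
D = √(4F / (πP)) = √(4 × 459 kN / (π × 14.6 MPa))

D ≈ 200 mm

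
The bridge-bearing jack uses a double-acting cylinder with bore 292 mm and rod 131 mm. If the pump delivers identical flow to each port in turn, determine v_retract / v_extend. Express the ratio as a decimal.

v_ret/v_ext ≈ 1.25

Cap-side area A_cap = π/4 × (292 mm)² = 66970 mm^2
Rod-side annular area A_ann = π/4 × (292² − 131²) = 53490 mm^2
For equal Q, v ∝ 1/A, so v_ret/v_ext = A_cap/A_ann.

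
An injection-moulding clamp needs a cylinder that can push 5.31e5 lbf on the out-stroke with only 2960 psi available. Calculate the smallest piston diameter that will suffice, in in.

Extension force acts on the full piston face: F = P × (π/4)D².
D = √(4F / (πP)) = √(4 × 5.31e5 lbf / (π × 2960 psi))

D ≈ 15.1 in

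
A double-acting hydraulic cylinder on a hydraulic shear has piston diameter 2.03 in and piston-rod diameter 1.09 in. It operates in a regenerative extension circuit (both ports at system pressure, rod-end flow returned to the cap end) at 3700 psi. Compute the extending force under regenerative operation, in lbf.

F ≈ 3450 lbf

With equal pressure on both faces, forces on the annular region cancel; the net push is pressure × rod cross-section.
Rod cross-section A_rod = π/4 × (1.09 in)² = 0.9331 in^2
F = P × A_rod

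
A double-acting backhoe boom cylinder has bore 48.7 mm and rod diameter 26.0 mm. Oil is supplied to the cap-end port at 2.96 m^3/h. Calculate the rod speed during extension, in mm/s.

Cap-side area A_cap = π/4 × (48.7 mm)² = 1863 mm^2
v = Q / A

v ≈ 441 mm/s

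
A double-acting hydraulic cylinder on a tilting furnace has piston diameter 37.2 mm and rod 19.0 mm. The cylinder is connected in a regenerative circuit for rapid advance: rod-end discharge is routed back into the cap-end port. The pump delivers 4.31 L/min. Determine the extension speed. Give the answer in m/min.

In regeneration the rod-end outflow joins the pump flow into the cap end, so the net volume the pump must supply per unit advance equals the rod cross-section area.
Rod cross-section A_rod = π/4 × (19.0 mm)² = 283.5 mm^2
v = Q_pump / A_rod

v ≈ 15.2 m/min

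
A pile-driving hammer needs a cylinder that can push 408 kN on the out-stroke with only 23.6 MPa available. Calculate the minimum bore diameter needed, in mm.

Extension force acts on the full piston face: F = P × (π/4)D².
D = √(4F / (πP)) = √(4 × 408 kN / (π × 23.6 MPa))

D ≈ 148 mm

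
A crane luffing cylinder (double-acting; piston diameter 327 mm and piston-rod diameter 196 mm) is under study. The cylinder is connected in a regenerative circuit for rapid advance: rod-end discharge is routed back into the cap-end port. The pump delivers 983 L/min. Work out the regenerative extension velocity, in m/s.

v ≈ 0.543 m/s

In regeneration the rod-end outflow joins the pump flow into the cap end, so the net volume the pump must supply per unit advance equals the rod cross-section area.
Rod cross-section A_rod = π/4 × (196 mm)² = 30170 mm^2
v = Q_pump / A_rod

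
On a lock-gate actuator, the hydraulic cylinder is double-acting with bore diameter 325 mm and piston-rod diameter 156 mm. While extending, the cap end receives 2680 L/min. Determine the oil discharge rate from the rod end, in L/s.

Q_out ≈ 34.4 L/s

Cap-side area A_cap = π/4 × (325 mm)² = 82960 mm^2
Rod-side annular area A_ann = π/4 × (325² − 156²) = 63840 mm^2
Piston speed v = Q_in/A_cap; rod-end outflow Q_out = v × A_ann = Q_in × A_ann/A_cap.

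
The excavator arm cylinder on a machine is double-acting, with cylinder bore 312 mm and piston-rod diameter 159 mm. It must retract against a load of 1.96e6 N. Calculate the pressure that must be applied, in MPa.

P ≈ 34.6 MPa

Rod-side annular area A_ann = π/4 × (312² − 159²) = 56600 mm^2
Retraction: pressure acts on the annular area.
P = F / A = 1.96e6 N / A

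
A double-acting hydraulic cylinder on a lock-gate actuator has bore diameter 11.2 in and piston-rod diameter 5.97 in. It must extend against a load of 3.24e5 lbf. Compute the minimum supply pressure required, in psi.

Cap-side area A_cap = π/4 × (11.2 in)² = 98.52 in^2
P = F / A = 3.24e5 lbf / A

P ≈ 3290 psi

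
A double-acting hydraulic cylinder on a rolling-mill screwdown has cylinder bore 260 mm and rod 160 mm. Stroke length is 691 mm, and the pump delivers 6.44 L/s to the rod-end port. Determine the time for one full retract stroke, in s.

Rod-side annular area A_ann = π/4 × (260² − 160²) = 32990 mm^2
Swept volume V = A × L; t = V / Q = A·L / Q

t ≈ 3.54 s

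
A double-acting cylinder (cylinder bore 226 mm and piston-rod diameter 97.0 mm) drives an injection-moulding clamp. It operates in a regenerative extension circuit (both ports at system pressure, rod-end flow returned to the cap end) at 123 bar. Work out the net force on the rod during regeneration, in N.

With equal pressure on both faces, forces on the annular region cancel; the net push is pressure × rod cross-section.
Rod cross-section A_rod = π/4 × (97.0 mm)² = 7390 mm^2
F = P × A_rod

F ≈ 90900 N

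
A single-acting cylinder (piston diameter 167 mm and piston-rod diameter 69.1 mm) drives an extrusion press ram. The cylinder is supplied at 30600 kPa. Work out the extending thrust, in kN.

Cap-side area A_cap = π/4 × (167 mm)² = 21900 mm^2
F = P × A_cap = 30600 kPa × A_cap

F ≈ 670 kN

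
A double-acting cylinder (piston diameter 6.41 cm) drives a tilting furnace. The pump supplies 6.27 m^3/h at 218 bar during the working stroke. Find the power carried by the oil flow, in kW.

W ≈ 38.0 kW

Hydraulic power = P × Q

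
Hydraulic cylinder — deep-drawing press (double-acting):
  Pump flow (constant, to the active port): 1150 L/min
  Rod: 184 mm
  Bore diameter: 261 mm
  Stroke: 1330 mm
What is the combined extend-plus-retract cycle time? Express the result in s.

t ≈ 5.58 s

Cap-side area A_cap = π/4 × (261 mm)² = 53500 mm^2
Rod-side annular area A_ann = π/4 × (261² − 184²) = 26910 mm^2
t_ext = A_cap·L/Q = 3.713 s
t_ret = A_ann·L/Q = 1.867 s
t_cycle = t_ext + t_ret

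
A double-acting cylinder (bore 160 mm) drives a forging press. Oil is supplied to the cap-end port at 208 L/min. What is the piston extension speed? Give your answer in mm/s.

v ≈ 172 mm/s

Cap-side area A_cap = π/4 × (160 mm)² = 20110 mm^2
v = Q / A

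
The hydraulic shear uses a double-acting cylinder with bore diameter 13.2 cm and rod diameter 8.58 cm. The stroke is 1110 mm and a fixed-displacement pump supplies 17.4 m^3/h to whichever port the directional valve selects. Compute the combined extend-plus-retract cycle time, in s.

Cap-side area A_cap = π/4 × (13.2 cm)² = 136.8 cm^2
Rod-side annular area A_ann = π/4 × (13.2² − 8.58²) = 79.03 cm^2
t_ext = A_cap·L/Q = 3.143 s
t_ret = A_ann·L/Q = 1.815 s
t_cycle = t_ext + t_ret

t ≈ 4.96 s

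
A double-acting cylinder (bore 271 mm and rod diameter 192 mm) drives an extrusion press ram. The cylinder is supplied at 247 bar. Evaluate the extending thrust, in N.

F ≈ 1.42e6 N

Cap-side area A_cap = π/4 × (271 mm)² = 57680 mm^2
F = P × A_cap = 247 bar × A_cap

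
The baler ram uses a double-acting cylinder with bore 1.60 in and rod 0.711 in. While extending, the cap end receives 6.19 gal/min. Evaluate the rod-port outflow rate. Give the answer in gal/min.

Cap-side area A_cap = π/4 × (1.60 in)² = 2.011 in^2
Rod-side annular area A_ann = π/4 × (1.60² − 0.711²) = 1.614 in^2
Piston speed v = Q_in/A_cap; rod-end outflow Q_out = v × A_ann = Q_in × A_ann/A_cap.

Q_out ≈ 4.97 gal/min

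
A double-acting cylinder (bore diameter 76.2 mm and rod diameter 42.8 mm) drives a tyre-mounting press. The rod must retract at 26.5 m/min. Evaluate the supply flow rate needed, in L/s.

Rod-side annular area A_ann = π/4 × (76.2² − 42.8²) = 3122 mm^2
Q = A × v

Q ≈ 1.38 L/s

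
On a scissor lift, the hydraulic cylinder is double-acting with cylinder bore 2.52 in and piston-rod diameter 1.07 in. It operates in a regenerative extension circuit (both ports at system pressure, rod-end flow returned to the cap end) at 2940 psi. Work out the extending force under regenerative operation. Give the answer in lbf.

F ≈ 2640 lbf

With equal pressure on both faces, forces on the annular region cancel; the net push is pressure × rod cross-section.
Rod cross-section A_rod = π/4 × (1.07 in)² = 0.8992 in^2
F = P × A_rod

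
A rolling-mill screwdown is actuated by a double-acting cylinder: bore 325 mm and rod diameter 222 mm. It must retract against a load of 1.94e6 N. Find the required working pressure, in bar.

Rod-side annular area A_ann = π/4 × (325² − 222²) = 44250 mm^2
Retraction: pressure acts on the annular area.
P = F / A = 1.94e6 N / A

P ≈ 438 bar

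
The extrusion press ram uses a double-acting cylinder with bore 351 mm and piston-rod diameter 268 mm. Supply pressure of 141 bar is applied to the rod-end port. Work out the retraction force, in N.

F ≈ 5.69e5 N

Rod-side annular area A_ann = π/4 × (351² − 268²) = 40350 mm^2
On retraction the pressure acts on the annular area (bore minus rod).
F = P × A_ann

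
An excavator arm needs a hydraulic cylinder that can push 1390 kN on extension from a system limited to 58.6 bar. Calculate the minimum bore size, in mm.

D ≈ 550 mm

Extension force acts on the full piston face: F = P × (π/4)D².
D = √(4F / (πP)) = √(4 × 1390 kN / (π × 58.6 bar))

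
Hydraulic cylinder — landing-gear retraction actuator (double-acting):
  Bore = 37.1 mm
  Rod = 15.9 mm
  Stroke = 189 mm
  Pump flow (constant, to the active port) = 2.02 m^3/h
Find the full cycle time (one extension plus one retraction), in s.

t ≈ 0.661 s

Cap-side area A_cap = π/4 × (37.1 mm)² = 1081 mm^2
Rod-side annular area A_ann = π/4 × (37.1² − 15.9²) = 882.5 mm^2
t_ext = A_cap·L/Q = 0.3641 s
t_ret = A_ann·L/Q = 0.2972 s
t_cycle = t_ext + t_ret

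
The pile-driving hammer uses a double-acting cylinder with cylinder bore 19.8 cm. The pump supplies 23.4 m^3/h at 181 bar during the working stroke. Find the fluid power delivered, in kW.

Hydraulic power = P × Q

W ≈ 118 kW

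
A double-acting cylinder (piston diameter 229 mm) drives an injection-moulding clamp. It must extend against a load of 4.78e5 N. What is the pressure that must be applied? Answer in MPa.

Cap-side area A_cap = π/4 × (229 mm)² = 41190 mm^2
P = F / A = 4.78e5 N / A

P ≈ 11.6 MPa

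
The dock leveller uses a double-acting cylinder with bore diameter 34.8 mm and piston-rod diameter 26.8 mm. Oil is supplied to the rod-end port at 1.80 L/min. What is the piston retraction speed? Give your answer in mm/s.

Rod-side annular area A_ann = π/4 × (34.8² − 26.8²) = 387.0 mm^2
Flow into the rod-end port fills the annular volume.
v = Q / A

v ≈ 77.5 mm/s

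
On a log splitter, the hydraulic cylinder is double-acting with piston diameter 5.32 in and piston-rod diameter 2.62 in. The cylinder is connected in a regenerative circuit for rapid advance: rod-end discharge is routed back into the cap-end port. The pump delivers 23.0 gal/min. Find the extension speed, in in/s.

v ≈ 16.4 in/s

In regeneration the rod-end outflow joins the pump flow into the cap end, so the net volume the pump must supply per unit advance equals the rod cross-section area.
Rod cross-section A_rod = π/4 × (2.62 in)² = 5.391 in^2
v = Q_pump / A_rod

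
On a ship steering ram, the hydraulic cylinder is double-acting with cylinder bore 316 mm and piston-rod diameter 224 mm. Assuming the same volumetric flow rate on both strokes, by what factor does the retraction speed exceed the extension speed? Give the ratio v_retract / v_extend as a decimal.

Cap-side area A_cap = π/4 × (316 mm)² = 78430 mm^2
Rod-side annular area A_ann = π/4 × (316² − 224²) = 39020 mm^2
For equal Q, v ∝ 1/A, so v_ret/v_ext = A_cap/A_ann.

v_ret/v_ext ≈ 2.01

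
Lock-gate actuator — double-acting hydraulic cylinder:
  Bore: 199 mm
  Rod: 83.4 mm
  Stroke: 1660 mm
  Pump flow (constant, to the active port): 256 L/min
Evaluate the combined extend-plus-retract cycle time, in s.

Cap-side area A_cap = π/4 × (199 mm)² = 31100 mm^2
Rod-side annular area A_ann = π/4 × (199² − 83.4²) = 25640 mm^2
t_ext = A_cap·L/Q = 12.10 s
t_ret = A_ann·L/Q = 9.975 s
t_cycle = t_ext + t_ret

t ≈ 22.1 s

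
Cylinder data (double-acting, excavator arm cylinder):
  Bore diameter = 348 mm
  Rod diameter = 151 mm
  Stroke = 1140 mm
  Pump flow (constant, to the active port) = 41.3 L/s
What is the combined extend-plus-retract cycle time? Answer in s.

Cap-side area A_cap = π/4 × (348 mm)² = 95110 mm^2
Rod-side annular area A_ann = π/4 × (348² − 151²) = 77210 mm^2
t_ext = A_cap·L/Q = 2.625 s
t_ret = A_ann·L/Q = 2.131 s
t_cycle = t_ext + t_ret

t ≈ 4.76 s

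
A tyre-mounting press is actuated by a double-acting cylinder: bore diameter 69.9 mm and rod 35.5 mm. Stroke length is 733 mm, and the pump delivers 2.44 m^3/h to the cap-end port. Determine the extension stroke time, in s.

Cap-side area A_cap = π/4 × (69.9 mm)² = 3837 mm^2
Swept volume V = A × L; t = V / Q = A·L / Q

t ≈ 4.15 s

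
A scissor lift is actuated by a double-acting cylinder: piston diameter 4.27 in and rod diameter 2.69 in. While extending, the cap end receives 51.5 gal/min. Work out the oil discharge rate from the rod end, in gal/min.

Cap-side area A_cap = π/4 × (4.27 in)² = 14.32 in^2
Rod-side annular area A_ann = π/4 × (4.27² − 2.69²) = 8.637 in^2
Piston speed v = Q_in/A_cap; rod-end outflow Q_out = v × A_ann = Q_in × A_ann/A_cap.

Q_out ≈ 31.1 gal/min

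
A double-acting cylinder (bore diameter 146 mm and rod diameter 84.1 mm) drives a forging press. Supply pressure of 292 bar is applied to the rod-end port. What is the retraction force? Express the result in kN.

F ≈ 327 kN

Rod-side annular area A_ann = π/4 × (146² − 84.1²) = 11190 mm^2
On retraction the pressure acts on the annular area (bore minus rod).
F = P × A_ann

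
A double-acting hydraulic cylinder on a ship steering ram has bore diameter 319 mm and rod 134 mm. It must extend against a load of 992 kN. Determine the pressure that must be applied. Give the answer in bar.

P ≈ 124 bar

Cap-side area A_cap = π/4 × (319 mm)² = 79920 mm^2
P = F / A = 992 kN / A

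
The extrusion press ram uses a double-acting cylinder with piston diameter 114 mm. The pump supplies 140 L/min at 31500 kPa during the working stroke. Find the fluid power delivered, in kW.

W ≈ 73.5 kW

Hydraulic power = P × Q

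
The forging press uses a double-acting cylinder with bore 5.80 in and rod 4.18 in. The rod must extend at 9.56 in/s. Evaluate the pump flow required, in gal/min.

Q ≈ 65.6 gal/min

Cap-side area A_cap = π/4 × (5.80 in)² = 26.42 in^2
Q = A × v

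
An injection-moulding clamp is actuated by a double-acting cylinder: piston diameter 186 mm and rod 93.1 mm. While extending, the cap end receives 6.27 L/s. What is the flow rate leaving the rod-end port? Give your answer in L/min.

Q_out ≈ 282 L/min

Cap-side area A_cap = π/4 × (186 mm)² = 27170 mm^2
Rod-side annular area A_ann = π/4 × (186² − 93.1²) = 20360 mm^2
Piston speed v = Q_in/A_cap; rod-end outflow Q_out = v × A_ann = Q_in × A_ann/A_cap.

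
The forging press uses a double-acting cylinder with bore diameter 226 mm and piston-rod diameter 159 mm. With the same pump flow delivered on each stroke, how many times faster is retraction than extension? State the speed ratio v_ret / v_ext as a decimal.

v_ret/v_ext ≈ 1.98

Cap-side area A_cap = π/4 × (226 mm)² = 40110 mm^2
Rod-side annular area A_ann = π/4 × (226² − 159²) = 20260 mm^2
For equal Q, v ∝ 1/A, so v_ret/v_ext = A_cap/A_ann.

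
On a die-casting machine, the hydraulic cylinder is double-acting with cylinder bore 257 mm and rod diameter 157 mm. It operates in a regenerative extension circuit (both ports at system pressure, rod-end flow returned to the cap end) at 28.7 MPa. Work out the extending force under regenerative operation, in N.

F ≈ 5.56e5 N

With equal pressure on both faces, forces on the annular region cancel; the net push is pressure × rod cross-section.
Rod cross-section A_rod = π/4 × (157 mm)² = 19360 mm^2
F = P × A_rod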